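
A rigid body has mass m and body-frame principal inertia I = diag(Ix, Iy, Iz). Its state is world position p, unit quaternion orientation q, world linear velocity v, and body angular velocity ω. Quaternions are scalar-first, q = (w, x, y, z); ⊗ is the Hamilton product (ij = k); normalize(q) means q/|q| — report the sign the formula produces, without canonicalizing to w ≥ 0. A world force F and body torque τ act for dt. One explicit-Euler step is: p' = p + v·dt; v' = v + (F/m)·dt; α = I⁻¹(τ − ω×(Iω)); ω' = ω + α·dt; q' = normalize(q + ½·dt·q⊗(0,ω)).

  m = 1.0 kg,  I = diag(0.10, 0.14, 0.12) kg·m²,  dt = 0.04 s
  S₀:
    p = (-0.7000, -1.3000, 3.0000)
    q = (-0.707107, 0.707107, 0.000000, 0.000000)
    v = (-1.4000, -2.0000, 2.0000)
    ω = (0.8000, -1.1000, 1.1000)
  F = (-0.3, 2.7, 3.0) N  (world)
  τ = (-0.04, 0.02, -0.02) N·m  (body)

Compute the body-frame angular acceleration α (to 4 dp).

α = (-0.6420, 0.2686, 0.1267)

ω×(Iω) gyroscopic = (0.0242, -0.0176, -0.0352)
(τ − ω×Iω)/I = (-0.6420, 0.2686, 0.1267)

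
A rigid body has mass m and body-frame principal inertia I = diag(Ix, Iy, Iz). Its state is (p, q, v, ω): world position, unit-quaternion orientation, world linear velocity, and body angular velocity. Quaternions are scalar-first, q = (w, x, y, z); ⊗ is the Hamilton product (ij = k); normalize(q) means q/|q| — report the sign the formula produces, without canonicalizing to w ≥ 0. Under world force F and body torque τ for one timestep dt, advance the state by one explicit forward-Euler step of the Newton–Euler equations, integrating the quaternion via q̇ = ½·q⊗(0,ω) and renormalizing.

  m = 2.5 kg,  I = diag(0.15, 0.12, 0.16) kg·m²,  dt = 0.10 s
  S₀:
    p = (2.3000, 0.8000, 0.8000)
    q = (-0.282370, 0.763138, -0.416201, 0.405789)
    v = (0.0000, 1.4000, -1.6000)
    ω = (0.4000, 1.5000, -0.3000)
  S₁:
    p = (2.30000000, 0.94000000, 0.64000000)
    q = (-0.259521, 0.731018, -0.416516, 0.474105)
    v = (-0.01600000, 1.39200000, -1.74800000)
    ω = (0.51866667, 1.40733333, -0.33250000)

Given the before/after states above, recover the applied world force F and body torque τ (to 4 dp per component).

F = (-0.4000, -0.2000, -3.7000)
τ = (0.1600, -0.1100, -0.0700)

ω₁ − ω₀ = (0.11866667, -0.09266667, -0.03250000)
gyro term ω₀×Iω₀ = (-0.0180, 0.0012, -0.0180)
τ = I·(Δω/dt) + ω₀×(Iω₀) = (0.1600, -0.1100, -0.0700)
Δv = v₁−v₀ = (-0.01600000, -0.00800000, -0.14800000)
applied force F = (-0.4000, -0.2000, -3.7000)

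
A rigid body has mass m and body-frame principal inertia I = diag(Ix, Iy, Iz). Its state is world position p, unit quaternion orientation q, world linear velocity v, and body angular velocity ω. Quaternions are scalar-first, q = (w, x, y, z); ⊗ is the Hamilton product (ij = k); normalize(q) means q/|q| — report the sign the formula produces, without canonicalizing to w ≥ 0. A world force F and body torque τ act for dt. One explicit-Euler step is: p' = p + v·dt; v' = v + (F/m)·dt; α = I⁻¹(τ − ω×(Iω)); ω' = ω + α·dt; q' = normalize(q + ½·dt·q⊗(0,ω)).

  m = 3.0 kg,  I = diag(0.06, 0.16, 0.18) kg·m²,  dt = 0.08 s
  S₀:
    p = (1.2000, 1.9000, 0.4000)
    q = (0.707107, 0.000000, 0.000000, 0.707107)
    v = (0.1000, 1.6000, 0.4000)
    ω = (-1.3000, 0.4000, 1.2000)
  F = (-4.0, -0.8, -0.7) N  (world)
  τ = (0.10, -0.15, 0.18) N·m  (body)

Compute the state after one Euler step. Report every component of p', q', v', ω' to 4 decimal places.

a = (-1.3333, -0.2667, -0.2333)
p' = p + v·dt = (1.2080, 2.0280, 0.4320)
v' = v + a·dt = (-0.0067, 1.5787, 0.3813)
angular accel α = (1.5067, -2.1075, 1.2889)
ω + α·dt = (-1.1795, 0.2314, 1.3031)
Hamilton product q⊗(0,ω) = (-0.8485284, -1.2020819, -0.6363963, 0.8485284)
updated quaternion q' = (0.6714, -0.0480, -0.0254, 0.7391)

p' = (1.2080, 2.0280, 0.4320)
q' = (0.6714, -0.0480, -0.0254, 0.7391)
v' = (-0.0067, 1.5787, 0.3813)
ω' = (-1.1795, 0.2314, 1.3031)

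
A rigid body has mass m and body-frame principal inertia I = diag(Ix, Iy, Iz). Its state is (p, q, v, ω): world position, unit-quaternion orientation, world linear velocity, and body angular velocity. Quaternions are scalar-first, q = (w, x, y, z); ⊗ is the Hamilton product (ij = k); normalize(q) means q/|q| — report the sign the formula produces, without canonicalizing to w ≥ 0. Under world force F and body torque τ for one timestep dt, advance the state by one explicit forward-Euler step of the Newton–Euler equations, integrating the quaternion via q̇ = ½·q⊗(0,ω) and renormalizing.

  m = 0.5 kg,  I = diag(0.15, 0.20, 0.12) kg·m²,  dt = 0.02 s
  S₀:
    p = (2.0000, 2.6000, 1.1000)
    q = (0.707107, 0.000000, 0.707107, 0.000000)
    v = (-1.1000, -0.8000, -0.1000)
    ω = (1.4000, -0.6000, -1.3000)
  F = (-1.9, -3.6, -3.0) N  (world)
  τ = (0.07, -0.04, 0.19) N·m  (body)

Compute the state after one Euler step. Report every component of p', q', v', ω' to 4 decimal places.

p' = (1.9780, 2.5840, 1.0980)
q' = (0.7112, 0.0007, 0.7027, -0.0191)
v' = (-1.1760, -0.9440, -0.2200)
ω' = (1.4177, -0.5985, -1.2613)

precession coupling ω×(Iω) = (-0.0624, -0.0546, -0.0420)
(τ − ω×Iω)/I = (0.8827, 0.0730, 1.9333)
ω' = ω + α·dt = (1.4177, -0.5985, -1.2613)
Hamilton product q⊗(0,ω) = (0.4242642, 0.0707107, -0.4242642, -1.9091889)
q' = normalize(q + ½dt·q⊗(0,ω)) = (0.7112, 0.0007, 0.7027, -0.0191)
a = F/m = (-3.8000, -7.2000, -6.0000)
p' = p + v·dt = (1.9780, 2.5840, 1.0980)
v' = v + a·dt = (-1.1760, -0.9440, -0.2200)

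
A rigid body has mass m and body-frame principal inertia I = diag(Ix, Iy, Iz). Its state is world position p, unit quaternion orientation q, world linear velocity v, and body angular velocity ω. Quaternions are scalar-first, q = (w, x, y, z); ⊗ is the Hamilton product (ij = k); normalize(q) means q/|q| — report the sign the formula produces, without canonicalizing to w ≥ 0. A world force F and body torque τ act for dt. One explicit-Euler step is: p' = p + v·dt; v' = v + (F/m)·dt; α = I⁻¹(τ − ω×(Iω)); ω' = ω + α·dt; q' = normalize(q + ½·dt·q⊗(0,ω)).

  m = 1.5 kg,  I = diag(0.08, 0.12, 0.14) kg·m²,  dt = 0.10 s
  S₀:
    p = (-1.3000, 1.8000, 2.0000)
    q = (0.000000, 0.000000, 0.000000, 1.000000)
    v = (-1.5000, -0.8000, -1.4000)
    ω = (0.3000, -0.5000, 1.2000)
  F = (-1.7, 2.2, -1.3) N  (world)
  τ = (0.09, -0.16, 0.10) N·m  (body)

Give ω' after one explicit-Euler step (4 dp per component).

ω' = (0.4275, -0.6153, 1.2757)

α = I⁻¹(τ − ω×Iω) = (1.2750, -1.1533, 0.7571)
ω + α·dt = (0.4275, -0.6153, 1.2757)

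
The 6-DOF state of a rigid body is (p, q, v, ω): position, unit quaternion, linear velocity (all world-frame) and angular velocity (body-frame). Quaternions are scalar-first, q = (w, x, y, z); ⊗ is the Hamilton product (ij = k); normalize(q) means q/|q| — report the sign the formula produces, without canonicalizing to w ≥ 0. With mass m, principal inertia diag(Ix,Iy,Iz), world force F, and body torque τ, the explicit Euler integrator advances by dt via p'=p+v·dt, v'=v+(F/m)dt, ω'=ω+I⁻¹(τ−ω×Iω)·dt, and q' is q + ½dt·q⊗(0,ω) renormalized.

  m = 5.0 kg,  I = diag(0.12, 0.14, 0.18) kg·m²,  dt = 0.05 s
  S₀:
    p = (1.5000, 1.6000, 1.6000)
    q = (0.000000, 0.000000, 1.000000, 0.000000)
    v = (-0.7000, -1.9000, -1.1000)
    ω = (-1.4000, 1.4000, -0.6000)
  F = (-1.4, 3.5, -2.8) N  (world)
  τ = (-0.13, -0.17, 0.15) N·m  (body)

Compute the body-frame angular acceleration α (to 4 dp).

α = (-0.8033, -0.8543, 1.0511)

ω×(Iω) gyroscopic = (-0.0336, -0.0504, -0.0392)
angular accel α = (-0.8033, -0.8543, 1.0511)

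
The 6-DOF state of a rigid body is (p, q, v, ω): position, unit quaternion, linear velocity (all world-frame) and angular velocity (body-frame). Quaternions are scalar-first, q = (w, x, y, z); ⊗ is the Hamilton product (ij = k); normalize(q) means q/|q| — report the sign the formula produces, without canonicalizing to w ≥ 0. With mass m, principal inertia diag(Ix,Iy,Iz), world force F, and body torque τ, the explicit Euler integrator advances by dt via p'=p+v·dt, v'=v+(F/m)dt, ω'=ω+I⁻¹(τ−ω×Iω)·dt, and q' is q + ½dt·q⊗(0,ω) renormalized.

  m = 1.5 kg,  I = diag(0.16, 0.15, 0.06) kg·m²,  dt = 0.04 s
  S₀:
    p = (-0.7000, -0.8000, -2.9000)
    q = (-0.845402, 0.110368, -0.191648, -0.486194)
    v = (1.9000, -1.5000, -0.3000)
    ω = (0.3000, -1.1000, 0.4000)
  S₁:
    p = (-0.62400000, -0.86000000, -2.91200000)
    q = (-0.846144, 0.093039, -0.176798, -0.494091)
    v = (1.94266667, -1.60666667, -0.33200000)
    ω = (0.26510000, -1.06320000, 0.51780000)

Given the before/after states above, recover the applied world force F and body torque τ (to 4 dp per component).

velocity change Δv = (0.04266667, -0.10666667, -0.03200000)
F = m·Δv/dt = (1.6000, -4.0000, -1.2000)
rate change Δω = (-0.03490000, 0.03680000, 0.11780000)
ω₀×(Iω₀) = (0.0396, 0.0120, 0.0033)
τ = I·(Δω/dt) + ω₀×(Iω₀) = (-0.1000, 0.1500, 0.1800)

F = (1.6000, -4.0000, -1.2000)
τ = (-0.1000, 0.1500, 0.1800)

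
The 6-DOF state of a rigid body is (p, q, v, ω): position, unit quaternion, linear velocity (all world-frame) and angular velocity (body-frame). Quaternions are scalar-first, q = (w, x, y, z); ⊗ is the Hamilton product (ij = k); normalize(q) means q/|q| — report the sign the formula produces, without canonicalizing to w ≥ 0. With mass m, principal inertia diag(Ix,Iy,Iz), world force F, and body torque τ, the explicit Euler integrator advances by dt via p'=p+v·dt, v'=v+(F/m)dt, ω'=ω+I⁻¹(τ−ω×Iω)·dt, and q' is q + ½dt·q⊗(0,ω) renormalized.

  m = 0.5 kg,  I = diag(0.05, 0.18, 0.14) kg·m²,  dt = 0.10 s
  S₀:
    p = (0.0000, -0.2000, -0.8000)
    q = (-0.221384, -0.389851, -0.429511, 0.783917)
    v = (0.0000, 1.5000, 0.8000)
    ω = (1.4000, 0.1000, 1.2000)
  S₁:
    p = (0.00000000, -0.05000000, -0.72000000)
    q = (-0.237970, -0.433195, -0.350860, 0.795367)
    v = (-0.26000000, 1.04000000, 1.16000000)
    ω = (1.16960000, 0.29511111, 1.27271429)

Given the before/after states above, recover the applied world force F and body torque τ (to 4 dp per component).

F = (-1.3000, -2.3000, 1.8000)
τ = (-0.1200, 0.2000, 0.1200)

velocity change Δv = (-0.26000000, -0.46000000, 0.36000000)
applied force F = (-1.3000, -2.3000, 1.8000)
Δω = ω₁−ω₀ = (-0.23040000, 0.19511111, 0.07271429)
τ = I·(Δω/dt) + ω₀×(Iω₀) = (-0.1200, 0.2000, 0.1200)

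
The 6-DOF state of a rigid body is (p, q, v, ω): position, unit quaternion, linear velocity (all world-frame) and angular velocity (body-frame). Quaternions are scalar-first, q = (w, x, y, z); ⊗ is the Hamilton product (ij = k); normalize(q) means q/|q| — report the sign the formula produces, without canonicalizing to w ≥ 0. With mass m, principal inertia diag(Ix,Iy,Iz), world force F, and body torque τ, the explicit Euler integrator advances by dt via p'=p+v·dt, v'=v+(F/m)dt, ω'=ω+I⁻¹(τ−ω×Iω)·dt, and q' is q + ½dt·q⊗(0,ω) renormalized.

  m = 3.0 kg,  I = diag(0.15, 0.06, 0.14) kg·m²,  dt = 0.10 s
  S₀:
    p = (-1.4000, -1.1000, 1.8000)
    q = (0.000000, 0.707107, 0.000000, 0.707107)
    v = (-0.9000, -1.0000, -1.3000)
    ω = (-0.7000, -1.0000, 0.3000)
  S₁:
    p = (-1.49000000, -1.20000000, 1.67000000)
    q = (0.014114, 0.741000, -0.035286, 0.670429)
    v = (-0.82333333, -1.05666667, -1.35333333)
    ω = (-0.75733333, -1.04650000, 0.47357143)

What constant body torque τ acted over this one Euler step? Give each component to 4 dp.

rate change Δω = (-0.05733333, -0.04650000, 0.17357143)
precession coupling = (-0.0240, -0.0021, -0.0630)
applied torque τ = (-0.1100, -0.0300, 0.1800)

τ = (-0.1100, -0.0300, 0.1800)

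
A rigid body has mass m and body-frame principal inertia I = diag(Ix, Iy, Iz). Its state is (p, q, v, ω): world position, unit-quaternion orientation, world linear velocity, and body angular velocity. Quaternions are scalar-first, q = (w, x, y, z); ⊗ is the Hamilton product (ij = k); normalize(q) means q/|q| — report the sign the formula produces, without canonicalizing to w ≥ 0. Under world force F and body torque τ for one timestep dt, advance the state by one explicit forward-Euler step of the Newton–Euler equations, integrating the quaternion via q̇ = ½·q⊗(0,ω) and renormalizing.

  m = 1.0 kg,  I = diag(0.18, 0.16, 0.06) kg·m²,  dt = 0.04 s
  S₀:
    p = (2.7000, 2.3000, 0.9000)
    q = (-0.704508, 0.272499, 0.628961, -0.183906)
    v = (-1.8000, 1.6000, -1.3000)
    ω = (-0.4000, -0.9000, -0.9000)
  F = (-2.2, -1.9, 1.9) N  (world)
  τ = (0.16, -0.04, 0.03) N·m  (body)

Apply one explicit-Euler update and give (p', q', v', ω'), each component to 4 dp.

gyro term ω×Iω = (-0.0810, 0.0432, -0.0072)
(τ − ω×Iω)/I = (1.3389, -0.5200, 0.6200)
ω' = ω + α·dt = (-0.3464, -0.9208, -0.8752)
2q̇ = q⊗(0,ω) = (0.5095491, -0.4497771, 0.9528687, 0.6403925)
q' = normalize(q + ½dt·q⊗(0,ω)) = (-0.6941, 0.2634, 0.6478, -0.1710)
linear accel F/m = (-2.2000, -1.9000, 1.9000)
new position p' = (2.6280, 2.3640, 0.8480)
new velocity v' = (-1.8880, 1.5240, -1.2240)

p' = (2.6280, 2.3640, 0.8480)
q' = (-0.6941, 0.2634, 0.6478, -0.1710)
v' = (-1.8880, 1.5240, -1.2240)
ω' = (-0.3464, -0.9208, -0.8752)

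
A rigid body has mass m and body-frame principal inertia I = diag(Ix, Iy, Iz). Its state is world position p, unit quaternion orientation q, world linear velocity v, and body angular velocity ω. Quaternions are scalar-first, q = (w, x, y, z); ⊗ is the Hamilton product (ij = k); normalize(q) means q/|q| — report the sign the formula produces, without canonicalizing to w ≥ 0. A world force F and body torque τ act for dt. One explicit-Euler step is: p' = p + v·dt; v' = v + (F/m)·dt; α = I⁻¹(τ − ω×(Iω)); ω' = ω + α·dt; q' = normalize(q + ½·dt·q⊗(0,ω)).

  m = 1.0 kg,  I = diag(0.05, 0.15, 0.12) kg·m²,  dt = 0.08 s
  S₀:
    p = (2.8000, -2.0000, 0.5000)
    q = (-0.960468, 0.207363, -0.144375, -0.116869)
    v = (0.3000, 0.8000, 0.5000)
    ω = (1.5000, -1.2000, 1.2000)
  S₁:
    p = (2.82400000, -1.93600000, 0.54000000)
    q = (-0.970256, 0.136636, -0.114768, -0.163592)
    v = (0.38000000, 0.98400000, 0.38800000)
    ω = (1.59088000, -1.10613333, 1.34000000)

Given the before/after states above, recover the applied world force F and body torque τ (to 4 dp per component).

F = (1.0000, 2.3000, -1.4000)
τ = (0.1000, 0.0500, 0.0300)

v₁ − v₀ = (0.08000000, 0.18400000, -0.11200000)
m·(v₁−v₀)/dt = (1.0000, 2.3000, -1.4000)
ω₁ − ω₀ = (0.09088000, 0.09386667, 0.14000000)
ω₀×(Iω₀) = (0.0432, -0.1260, -0.1800)
I·α + gyro = (0.1000, 0.0500, 0.0300)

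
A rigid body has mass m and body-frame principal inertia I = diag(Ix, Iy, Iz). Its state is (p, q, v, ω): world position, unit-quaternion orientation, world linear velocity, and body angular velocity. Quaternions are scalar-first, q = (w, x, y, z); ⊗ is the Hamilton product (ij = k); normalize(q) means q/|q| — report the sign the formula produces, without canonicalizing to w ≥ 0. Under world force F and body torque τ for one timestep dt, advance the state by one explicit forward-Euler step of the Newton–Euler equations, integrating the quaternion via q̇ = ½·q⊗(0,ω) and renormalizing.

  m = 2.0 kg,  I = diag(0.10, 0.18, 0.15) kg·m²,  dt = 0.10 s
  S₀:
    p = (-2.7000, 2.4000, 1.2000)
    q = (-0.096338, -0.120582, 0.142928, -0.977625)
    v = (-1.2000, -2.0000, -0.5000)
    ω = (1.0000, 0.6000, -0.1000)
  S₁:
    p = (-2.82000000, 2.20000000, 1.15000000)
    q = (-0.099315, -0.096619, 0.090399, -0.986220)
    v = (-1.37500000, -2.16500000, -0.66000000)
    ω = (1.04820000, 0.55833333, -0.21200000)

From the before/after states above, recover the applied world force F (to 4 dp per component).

v₁ − v₀ = (-0.17500000, -0.16500000, -0.16000000)
m·(v₁−v₀)/dt = (-3.5000, -3.3000, -3.2000)

F = (-3.5000, -3.3000, -3.2000)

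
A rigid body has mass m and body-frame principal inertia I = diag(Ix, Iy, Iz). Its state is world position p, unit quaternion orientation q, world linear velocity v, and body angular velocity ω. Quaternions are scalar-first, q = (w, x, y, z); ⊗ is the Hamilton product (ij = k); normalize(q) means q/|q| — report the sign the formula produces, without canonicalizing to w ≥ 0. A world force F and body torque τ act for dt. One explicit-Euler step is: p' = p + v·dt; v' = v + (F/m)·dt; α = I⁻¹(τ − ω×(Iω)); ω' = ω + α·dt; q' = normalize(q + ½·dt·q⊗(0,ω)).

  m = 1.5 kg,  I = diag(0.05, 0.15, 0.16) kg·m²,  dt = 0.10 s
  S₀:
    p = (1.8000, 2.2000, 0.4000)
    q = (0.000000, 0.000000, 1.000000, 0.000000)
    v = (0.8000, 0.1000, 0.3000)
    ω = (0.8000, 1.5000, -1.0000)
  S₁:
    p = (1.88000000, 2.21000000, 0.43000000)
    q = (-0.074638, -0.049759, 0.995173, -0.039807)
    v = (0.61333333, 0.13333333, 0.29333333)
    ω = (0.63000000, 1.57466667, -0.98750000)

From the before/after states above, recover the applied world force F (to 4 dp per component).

F = (-2.8000, 0.5000, -0.1000)

velocity change Δv = (-0.18666667, 0.03333333, -0.00666667)
m·(v₁−v₀)/dt = (-2.8000, 0.5000, -0.1000)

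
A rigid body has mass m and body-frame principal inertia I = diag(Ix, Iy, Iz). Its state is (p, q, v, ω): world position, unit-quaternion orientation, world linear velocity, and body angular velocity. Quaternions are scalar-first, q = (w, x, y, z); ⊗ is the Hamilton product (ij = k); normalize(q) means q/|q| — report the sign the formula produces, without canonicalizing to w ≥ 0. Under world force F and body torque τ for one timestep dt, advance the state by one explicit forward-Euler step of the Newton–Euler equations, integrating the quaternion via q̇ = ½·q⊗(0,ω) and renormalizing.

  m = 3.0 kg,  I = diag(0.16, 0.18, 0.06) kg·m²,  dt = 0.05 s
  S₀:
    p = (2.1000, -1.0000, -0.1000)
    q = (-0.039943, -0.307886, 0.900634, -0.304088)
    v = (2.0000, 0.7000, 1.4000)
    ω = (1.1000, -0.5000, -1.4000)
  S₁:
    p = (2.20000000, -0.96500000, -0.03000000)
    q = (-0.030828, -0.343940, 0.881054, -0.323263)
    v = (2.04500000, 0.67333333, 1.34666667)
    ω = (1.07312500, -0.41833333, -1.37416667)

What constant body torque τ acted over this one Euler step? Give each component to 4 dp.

τ = (-0.1700, 0.1400, 0.0200)

Δω = ω₁−ω₀ = (-0.02687500, 0.08166667, 0.02583333)
gyro term ω₀×Iω₀ = (-0.0840, -0.1540, -0.0110)
I·α + gyro = (-0.1700, 0.1400, 0.0200)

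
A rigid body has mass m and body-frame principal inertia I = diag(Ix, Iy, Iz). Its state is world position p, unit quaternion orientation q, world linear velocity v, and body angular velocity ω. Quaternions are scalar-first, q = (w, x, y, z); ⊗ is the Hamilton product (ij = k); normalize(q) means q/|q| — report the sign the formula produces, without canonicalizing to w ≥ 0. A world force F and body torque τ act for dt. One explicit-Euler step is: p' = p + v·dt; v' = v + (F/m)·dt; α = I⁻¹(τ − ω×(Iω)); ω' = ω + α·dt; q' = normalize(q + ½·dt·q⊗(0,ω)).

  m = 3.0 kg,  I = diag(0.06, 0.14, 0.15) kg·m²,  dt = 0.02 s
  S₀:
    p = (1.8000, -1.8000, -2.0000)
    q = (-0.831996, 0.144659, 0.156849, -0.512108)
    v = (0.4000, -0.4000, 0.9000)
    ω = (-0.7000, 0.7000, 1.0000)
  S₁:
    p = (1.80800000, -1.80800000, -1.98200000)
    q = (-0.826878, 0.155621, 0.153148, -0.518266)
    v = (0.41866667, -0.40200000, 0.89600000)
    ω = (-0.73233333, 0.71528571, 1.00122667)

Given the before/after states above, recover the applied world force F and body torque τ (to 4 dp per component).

Δω = ω₁−ω₀ = (-0.03233333, 0.01528571, 0.00122667)
gyro term ω₀×Iω₀ = (0.0070, 0.0630, -0.0392)
applied torque τ = (-0.0900, 0.1700, -0.0300)
Δv = v₁−v₀ = (0.01866667, -0.00200000, -0.00400000)
m·(v₁−v₀)/dt = (2.8000, -0.3000, -0.6000)

F = (2.8000, -0.3000, -0.6000)
τ = (-0.0900, 0.1700, -0.0300)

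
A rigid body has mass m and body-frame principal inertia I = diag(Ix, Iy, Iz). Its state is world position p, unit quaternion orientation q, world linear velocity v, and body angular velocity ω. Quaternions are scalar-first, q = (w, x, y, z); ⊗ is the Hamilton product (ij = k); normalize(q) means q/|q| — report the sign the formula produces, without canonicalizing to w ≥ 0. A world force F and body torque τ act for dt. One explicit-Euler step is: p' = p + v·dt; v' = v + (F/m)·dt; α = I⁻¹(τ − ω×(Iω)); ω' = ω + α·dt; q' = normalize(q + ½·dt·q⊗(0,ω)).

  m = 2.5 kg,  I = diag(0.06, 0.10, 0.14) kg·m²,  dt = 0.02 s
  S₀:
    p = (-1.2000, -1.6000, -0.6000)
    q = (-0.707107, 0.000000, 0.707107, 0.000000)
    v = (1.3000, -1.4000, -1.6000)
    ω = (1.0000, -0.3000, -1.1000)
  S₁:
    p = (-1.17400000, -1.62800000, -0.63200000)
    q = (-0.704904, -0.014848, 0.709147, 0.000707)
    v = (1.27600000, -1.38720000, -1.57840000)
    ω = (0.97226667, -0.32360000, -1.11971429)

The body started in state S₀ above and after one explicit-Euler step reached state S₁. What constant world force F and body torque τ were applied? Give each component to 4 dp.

Δω = ω₁−ω₀ = (-0.02773333, -0.02360000, -0.01971429)
applied torque τ = (-0.0700, -0.0300, -0.1500)
velocity change Δv = (-0.02400000, 0.01280000, 0.02160000)
m·(v₁−v₀)/dt = (-3.0000, 1.6000, 2.7000)

F = (-3.0000, 1.6000, 2.7000)
τ = (-0.0700, -0.0300, -0.1500)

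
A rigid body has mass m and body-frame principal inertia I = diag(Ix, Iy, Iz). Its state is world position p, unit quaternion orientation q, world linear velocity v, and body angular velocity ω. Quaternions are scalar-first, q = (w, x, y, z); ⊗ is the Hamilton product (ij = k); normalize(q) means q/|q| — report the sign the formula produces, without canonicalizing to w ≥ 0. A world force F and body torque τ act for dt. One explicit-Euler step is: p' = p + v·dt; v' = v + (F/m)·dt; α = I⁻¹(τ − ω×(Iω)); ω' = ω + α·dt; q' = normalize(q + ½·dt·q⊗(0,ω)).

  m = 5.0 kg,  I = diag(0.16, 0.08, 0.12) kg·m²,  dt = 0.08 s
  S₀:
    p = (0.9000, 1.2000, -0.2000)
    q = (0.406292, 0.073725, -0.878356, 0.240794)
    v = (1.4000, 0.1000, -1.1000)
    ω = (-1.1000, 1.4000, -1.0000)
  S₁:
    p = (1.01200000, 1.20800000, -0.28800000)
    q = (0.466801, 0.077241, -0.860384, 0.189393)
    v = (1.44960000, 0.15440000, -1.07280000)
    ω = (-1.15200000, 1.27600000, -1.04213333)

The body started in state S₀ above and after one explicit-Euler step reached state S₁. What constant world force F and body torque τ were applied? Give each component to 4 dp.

v₁ − v₀ = (0.04960000, 0.05440000, 0.02720000)
F = m·Δv/dt = (3.1000, 3.4000, 1.7000)
rate change Δω = (-0.05200000, -0.12400000, -0.04213333)
gyro term ω₀×Iω₀ = (-0.0560, 0.0440, 0.1232)
τ = I·(Δω/dt) + ω₀×(Iω₀) = (-0.1600, -0.0800, 0.0600)

F = (3.1000, 3.4000, 1.7000)
τ = (-0.1600, -0.0800, 0.0600)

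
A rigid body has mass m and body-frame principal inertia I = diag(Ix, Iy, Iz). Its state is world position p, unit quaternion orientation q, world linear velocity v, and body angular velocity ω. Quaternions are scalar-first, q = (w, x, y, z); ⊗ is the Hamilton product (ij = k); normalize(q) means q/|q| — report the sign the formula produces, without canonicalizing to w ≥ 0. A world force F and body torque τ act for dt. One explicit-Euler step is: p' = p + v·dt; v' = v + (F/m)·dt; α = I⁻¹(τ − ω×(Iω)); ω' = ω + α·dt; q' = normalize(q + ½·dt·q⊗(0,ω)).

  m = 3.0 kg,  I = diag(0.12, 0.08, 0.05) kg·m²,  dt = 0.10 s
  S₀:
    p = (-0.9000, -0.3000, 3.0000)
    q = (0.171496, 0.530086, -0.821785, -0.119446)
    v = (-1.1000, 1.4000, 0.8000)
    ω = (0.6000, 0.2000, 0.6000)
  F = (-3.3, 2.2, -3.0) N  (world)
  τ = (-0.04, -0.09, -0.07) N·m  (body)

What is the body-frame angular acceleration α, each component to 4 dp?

gyro term ω×Iω = (-0.0036, 0.0252, -0.0048)
(τ − ω×Iω)/I = (-0.3033, -1.4400, -1.3040)

α = (-0.3033, -1.4400, -1.3040)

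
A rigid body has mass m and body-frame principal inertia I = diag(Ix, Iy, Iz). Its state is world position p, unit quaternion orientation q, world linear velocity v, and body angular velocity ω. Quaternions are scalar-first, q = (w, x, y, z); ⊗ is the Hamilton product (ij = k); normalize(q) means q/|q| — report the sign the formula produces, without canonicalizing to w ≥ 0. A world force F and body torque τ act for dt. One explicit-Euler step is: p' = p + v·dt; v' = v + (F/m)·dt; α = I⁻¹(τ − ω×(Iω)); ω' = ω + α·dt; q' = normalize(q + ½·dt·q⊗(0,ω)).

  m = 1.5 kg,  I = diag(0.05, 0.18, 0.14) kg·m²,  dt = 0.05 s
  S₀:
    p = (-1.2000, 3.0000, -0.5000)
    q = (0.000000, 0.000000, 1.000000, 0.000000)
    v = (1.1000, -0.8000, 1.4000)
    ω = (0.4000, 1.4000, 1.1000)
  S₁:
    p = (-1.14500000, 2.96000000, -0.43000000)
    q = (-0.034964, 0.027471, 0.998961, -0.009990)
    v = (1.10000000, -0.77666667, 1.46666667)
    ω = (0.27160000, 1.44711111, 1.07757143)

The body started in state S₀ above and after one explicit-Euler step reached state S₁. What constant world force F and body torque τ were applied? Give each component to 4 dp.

F = (0.0000, 0.7000, 2.0000)
τ = (-0.1900, 0.1300, 0.0100)

rate change Δω = (-0.12840000, 0.04711111, -0.02242857)
applied torque τ = (-0.1900, 0.1300, 0.0100)
velocity change Δv = (0.00000000, 0.02333333, 0.06666667)
m·(v₁−v₀)/dt = (0.0000, 0.7000, 2.0000)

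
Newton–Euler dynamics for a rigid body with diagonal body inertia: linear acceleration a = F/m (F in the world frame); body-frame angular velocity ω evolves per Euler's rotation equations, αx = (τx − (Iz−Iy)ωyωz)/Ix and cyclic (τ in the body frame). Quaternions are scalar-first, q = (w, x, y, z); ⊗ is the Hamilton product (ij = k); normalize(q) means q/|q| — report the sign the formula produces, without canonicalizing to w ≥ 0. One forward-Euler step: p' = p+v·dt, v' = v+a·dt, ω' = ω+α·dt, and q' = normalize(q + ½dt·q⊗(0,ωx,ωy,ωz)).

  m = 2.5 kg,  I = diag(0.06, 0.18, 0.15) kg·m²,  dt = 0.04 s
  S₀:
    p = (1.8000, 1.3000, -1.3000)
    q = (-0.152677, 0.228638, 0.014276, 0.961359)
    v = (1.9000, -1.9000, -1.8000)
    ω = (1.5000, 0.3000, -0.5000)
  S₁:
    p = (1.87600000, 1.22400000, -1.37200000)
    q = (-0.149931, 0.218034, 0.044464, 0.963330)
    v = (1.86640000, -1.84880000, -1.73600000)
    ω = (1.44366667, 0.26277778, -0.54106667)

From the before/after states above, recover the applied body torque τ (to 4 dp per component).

ω₁ − ω₀ = (-0.05633333, -0.03722222, -0.04106667)
ω₀×(Iω₀) = (0.0045, 0.0675, 0.0540)
I·α + gyro = (-0.0800, -0.1000, -0.1000)

τ = (-0.0800, -0.1000, -0.1000)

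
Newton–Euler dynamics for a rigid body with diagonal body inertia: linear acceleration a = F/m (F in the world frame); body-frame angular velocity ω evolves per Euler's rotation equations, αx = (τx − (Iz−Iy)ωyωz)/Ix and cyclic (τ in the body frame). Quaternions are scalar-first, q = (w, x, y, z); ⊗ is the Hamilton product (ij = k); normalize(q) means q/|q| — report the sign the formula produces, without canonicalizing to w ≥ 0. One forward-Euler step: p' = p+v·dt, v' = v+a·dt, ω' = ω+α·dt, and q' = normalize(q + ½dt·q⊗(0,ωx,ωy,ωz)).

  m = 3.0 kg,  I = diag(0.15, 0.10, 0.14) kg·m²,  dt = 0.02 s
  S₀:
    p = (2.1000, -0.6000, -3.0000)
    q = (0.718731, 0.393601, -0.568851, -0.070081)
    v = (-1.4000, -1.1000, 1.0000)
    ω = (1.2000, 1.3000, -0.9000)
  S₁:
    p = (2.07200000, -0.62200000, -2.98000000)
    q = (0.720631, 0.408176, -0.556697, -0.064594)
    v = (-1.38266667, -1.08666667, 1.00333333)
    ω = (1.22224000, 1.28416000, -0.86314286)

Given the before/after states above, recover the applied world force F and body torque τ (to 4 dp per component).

F = (2.6000, 2.0000, 0.5000)
τ = (0.1200, -0.0900, 0.1800)

Δv = v₁−v₀ = (0.01733333, 0.01333333, 0.00333333)
F = m·Δv/dt = (2.6000, 2.0000, 0.5000)
Δω = ω₁−ω₀ = (0.02224000, -0.01584000, 0.03685714)
gyro term ω₀×Iω₀ = (-0.0468, -0.0108, -0.0780)
τ = I·(Δω/dt) + ω₀×(Iω₀) = (0.1200, -0.0900, 0.1800)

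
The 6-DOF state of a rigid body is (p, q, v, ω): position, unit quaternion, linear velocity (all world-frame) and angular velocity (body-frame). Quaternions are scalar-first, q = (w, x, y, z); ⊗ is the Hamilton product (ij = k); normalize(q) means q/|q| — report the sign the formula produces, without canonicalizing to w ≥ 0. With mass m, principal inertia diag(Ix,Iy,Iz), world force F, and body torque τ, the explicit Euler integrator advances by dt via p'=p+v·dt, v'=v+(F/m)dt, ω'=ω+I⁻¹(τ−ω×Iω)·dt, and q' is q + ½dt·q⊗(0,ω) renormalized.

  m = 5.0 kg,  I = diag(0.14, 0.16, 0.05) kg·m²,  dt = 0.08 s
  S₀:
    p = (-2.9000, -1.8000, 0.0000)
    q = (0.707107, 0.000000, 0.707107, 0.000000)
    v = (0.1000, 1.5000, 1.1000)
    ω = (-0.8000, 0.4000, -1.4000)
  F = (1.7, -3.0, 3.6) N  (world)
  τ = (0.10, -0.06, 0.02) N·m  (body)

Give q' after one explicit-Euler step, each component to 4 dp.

2q̇ = q⊗(0,ω) = (-0.2828428, -1.5556354, 0.2828428, -0.4242642)
updated quaternion q' = (0.6943, -0.0621, 0.7168, -0.0169)

q' = (0.6943, -0.0621, 0.7168, -0.0169)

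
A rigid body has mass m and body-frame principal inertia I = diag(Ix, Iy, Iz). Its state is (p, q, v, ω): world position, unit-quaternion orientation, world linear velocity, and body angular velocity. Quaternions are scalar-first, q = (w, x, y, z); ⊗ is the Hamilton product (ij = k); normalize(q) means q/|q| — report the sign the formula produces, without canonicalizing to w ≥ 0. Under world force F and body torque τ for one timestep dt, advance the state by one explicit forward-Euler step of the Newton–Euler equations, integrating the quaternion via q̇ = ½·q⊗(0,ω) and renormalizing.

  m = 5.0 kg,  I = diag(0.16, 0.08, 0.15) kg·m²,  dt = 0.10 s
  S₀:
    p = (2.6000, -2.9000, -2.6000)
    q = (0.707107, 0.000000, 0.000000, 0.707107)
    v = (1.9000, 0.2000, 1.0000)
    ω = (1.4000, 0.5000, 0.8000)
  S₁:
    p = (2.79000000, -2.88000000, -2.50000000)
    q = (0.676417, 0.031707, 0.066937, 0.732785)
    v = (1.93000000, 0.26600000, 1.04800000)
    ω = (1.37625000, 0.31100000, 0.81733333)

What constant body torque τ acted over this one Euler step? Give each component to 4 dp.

Δω = ω₁−ω₀ = (-0.02375000, -0.18900000, 0.01733333)
precession coupling = (0.0280, 0.0112, -0.0560)
τ = I·(Δω/dt) + ω₀×(Iω₀) = (-0.0100, -0.1400, -0.0300)

τ = (-0.0100, -0.1400, -0.0300)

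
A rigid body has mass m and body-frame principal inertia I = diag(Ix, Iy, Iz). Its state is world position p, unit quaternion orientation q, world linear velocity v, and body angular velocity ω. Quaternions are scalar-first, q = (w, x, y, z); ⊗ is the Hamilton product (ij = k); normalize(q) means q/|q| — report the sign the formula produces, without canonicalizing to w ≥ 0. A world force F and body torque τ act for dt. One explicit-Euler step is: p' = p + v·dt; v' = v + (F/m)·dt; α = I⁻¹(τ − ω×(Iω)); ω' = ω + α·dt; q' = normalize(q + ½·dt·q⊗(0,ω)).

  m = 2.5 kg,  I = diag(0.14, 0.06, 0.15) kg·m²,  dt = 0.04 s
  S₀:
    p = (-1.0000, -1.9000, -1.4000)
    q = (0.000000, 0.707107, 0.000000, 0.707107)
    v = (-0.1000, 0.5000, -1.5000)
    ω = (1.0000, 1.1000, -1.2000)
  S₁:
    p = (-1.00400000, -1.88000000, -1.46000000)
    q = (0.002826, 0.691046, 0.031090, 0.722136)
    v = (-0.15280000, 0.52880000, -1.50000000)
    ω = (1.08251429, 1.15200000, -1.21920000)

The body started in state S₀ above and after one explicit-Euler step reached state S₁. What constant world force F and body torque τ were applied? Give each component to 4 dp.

F = (-3.3000, 1.8000, 0.0000)
τ = (0.1700, 0.0900, -0.1600)

v₁ − v₀ = (-0.05280000, 0.02880000, 0.00000000)
m·(v₁−v₀)/dt = (-3.3000, 1.8000, 0.0000)
ω₁ − ω₀ = (0.08251429, 0.05200000, -0.01920000)
gyro term ω₀×Iω₀ = (-0.1188, 0.0120, -0.0880)
τ = I·(Δω/dt) + ω₀×(Iω₀) = (0.1700, 0.0900, -0.1600)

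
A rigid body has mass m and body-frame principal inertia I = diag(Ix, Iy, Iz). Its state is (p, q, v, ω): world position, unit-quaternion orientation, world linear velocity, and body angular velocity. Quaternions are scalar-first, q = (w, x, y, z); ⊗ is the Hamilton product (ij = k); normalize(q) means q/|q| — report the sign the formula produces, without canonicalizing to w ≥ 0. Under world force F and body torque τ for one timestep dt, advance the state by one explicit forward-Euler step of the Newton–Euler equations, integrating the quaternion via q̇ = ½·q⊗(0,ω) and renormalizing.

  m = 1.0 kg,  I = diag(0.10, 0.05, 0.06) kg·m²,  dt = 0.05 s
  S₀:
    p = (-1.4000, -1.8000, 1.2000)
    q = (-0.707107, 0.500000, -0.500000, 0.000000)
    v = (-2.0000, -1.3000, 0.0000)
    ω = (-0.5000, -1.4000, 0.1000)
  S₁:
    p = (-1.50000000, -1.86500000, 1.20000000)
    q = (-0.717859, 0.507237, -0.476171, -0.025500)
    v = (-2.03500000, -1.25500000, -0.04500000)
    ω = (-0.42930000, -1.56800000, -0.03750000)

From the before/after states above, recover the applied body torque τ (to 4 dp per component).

τ = (0.1400, -0.1700, -0.2000)

Δω = ω₁−ω₀ = (0.07070000, -0.16800000, -0.13750000)
τ = I·(Δω/dt) + ω₀×(Iω₀) = (0.1400, -0.1700, -0.2000)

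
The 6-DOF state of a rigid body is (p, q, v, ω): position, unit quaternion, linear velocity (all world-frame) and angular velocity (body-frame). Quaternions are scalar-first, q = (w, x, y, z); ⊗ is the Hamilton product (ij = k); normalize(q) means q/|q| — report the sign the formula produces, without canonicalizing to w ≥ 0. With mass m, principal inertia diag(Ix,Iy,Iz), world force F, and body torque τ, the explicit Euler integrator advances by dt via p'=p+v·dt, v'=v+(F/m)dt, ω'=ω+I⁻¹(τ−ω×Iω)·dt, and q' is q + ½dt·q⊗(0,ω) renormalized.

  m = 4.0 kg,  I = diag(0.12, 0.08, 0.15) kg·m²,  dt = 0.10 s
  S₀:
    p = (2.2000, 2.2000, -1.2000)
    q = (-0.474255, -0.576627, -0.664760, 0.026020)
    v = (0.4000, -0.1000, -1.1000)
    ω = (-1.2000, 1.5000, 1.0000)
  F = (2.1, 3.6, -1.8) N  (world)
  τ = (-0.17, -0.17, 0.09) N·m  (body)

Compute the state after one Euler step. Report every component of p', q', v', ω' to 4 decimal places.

gyro term ω×Iω = (0.1050, 0.0360, 0.0720)
(τ − ω×Iω)/I = (-2.2917, -2.5750, 0.1200)
ω + α·dt = (-1.4292, 1.2425, 1.0120)
q⊗(0,ω) = (0.2791676, -0.1346840, -0.1659795, -2.1369075)
q' = normalize(q + ½dt·q⊗(0,ω)) = (-0.4576, -0.5800, -0.6691, -0.0804)
p + v·dt = (2.2400, 2.1900, -1.3100)
new velocity v' = (0.4525, -0.0100, -1.1450)

p' = (2.2400, 2.1900, -1.3100)
q' = (-0.4576, -0.5800, -0.6691, -0.0804)
v' = (0.4525, -0.0100, -1.1450)
ω' = (-1.4292, 1.2425, 1.0120)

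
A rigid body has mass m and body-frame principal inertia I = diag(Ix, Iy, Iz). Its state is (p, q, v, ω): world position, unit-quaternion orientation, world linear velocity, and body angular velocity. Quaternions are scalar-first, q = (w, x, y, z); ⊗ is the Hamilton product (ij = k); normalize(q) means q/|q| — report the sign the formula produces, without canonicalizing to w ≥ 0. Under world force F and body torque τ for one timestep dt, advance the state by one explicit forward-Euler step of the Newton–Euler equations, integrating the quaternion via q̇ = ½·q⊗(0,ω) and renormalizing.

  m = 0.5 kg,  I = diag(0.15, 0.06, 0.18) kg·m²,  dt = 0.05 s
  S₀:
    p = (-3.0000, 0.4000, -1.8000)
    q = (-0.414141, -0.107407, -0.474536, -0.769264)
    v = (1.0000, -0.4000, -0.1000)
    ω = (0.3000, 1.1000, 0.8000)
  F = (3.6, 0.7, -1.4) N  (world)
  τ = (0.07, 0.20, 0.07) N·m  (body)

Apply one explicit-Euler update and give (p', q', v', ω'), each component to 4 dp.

p' = (-2.9500, 0.3800, -1.8050)
q' = (-0.3847, -0.0988, -0.4892, -0.7765)
v' = (1.3600, -0.3300, -0.2400)
ω' = (0.2881, 1.2727, 0.8277)

a = F/m = (7.2000, 1.4000, -2.8000)
p' = p + v·dt = (-2.9500, 0.3800, -1.8050)
v + (F/m)dt = (1.3600, -0.3300, -0.2400)
ω×(Iω) gyroscopic = (0.1056, -0.0072, -0.0297)
(τ − ω×Iω)/I = (-0.2373, 3.4533, 0.5539)
ω + α·dt = (0.2881, 1.2727, 0.8277)
q⊗(0,ω) = (1.1696229, 0.3423193, -0.6004087, -0.3070997)
updated quaternion q' = (-0.3847, -0.0988, -0.4892, -0.7765)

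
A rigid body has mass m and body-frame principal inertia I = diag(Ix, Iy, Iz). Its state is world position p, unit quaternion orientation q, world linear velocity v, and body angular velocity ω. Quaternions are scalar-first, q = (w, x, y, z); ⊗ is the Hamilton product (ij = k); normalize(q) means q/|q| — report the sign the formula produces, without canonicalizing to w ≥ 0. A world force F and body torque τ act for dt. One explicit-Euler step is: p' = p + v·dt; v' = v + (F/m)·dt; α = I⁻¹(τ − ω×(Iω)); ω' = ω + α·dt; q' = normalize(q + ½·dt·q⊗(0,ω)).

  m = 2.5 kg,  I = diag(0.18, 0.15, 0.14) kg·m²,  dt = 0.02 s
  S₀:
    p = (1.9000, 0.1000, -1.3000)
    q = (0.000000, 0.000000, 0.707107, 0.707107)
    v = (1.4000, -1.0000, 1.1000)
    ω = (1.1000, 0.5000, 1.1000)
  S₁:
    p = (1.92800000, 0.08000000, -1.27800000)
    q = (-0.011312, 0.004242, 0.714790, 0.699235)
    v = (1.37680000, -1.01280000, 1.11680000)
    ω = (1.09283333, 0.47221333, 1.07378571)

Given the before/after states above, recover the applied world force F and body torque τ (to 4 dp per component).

F = (-2.9000, -1.6000, 2.1000)
τ = (-0.0700, -0.1600, -0.2000)

Δv = v₁−v₀ = (-0.02320000, -0.01280000, 0.01680000)
applied force F = (-2.9000, -1.6000, 2.1000)
ω₁ − ω₀ = (-0.00716667, -0.02778667, -0.02621429)
gyro term ω₀×Iω₀ = (-0.0055, 0.0484, -0.0165)
applied torque τ = (-0.0700, -0.1600, -0.2000)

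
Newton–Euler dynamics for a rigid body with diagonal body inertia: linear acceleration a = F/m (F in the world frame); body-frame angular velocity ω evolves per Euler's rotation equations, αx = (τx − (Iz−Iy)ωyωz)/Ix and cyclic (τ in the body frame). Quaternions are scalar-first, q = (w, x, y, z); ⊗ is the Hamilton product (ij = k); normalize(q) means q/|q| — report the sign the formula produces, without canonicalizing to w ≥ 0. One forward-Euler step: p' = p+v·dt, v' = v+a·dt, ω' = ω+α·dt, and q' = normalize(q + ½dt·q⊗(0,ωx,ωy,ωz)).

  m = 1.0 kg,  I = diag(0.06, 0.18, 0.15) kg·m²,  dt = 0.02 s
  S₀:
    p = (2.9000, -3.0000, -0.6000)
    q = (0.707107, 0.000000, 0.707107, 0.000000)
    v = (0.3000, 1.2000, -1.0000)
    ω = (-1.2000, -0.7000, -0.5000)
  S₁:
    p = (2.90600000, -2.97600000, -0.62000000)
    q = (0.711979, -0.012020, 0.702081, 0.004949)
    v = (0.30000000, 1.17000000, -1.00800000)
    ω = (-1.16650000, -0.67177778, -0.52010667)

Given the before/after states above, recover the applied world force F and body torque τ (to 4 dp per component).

F = (0.0000, -1.5000, -0.4000)
τ = (0.0900, 0.2000, -0.0500)

velocity change Δv = (0.00000000, -0.03000000, -0.00800000)
applied force F = (0.0000, -1.5000, -0.4000)
rate change Δω = (0.03350000, 0.02822222, -0.02010667)
τ = I·(Δω/dt) + ω₀×(Iω₀) = (0.0900, 0.2000, -0.0500)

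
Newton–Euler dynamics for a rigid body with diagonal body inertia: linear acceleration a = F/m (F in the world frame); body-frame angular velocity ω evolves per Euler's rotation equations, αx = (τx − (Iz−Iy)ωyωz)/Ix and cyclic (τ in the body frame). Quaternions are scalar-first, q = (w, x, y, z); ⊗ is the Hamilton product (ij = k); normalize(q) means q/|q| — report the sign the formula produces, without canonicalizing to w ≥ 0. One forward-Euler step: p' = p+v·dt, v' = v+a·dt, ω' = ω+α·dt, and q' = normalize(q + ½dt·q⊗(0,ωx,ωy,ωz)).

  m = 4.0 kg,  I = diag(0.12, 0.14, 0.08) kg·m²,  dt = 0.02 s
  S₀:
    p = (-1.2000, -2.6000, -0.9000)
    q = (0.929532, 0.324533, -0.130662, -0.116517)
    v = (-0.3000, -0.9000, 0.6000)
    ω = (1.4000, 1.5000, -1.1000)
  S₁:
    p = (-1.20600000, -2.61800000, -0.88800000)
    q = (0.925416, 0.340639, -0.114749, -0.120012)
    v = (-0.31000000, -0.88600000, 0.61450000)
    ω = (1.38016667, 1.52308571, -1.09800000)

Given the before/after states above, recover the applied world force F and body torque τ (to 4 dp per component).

F = (-2.0000, 2.8000, 2.9000)
τ = (-0.0200, 0.1000, 0.0500)

velocity change Δv = (-0.01000000, 0.01400000, 0.01450000)
applied force F = (-2.0000, 2.8000, 2.9000)
rate change Δω = (-0.01983333, 0.02308571, 0.00200000)
precession coupling = (0.0990, -0.0616, 0.0420)
I·α + gyro = (-0.0200, 0.1000, 0.0500)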